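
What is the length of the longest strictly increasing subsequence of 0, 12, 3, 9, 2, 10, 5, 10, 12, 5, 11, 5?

5

Let dp[i] be the longest increasing subsequence ending at position i. Then dp = [1, 2, 2, 3, 2, 4, 3, 4, 5, 3, 5, 3].
The maximum is 5; one witness is 0, 3, 9, 10, 12 at positions 1,3,4,6,9.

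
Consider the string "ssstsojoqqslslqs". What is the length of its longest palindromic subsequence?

9

One longest palindromic subsequence is sssojosss (positions 1,3,5,6,7,8,11,13,16); it reads the same forward and backward, and the interval DP gives dp[1][16] = 9.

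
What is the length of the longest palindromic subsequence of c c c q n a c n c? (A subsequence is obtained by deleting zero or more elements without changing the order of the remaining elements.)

One longest palindromic subsequence is cncnc (positions 1,5,7,8,9); it reads the same forward and backward, and the interval DP gives dp[1][9] = 5.

5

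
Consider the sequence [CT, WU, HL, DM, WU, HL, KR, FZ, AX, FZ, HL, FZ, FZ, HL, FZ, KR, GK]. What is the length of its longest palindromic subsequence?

Using dp[i][j] = 2 + dp[i+1][j−1] if the ends match, else max(dp[i+1][j], dp[i][j−1]):
dp[1][17] = 8. A witness is KR FZ HL FZ FZ HL FZ KR at positions 7,8,11,12,13,14,15,16.

8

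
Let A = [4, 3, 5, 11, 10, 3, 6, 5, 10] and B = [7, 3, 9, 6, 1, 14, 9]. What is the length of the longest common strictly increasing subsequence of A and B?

For each value that appears in both, track the longest common increasing run ending there.
The best achievable length is 2; one witness is 3, 6 (A-positions 2,7, B-positions 2,4).

2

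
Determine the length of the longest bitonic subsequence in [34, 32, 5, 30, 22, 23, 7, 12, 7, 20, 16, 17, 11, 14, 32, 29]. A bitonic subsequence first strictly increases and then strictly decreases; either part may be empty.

One longest bitonic subsequence is 34, 32, 30, 23, 20, 17, 14 (positions 1,2,4,6,10,12,14): it rises to 34 then falls. Length 7 is optimal.

7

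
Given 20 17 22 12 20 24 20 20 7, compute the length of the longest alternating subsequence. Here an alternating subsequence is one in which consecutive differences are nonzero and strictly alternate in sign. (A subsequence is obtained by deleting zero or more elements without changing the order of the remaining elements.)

A longest alternating subsequence is 20, 17, 22, 12, 24, 20 (positions 1,2,3,4,6,7); its 5 consecutive differences strictly alternate in sign, and length 6 is optimal.

6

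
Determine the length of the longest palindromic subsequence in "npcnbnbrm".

One longest palindromic subsequence is bnb (positions 5,6,7); it reads the same forward and backward, and the interval DP gives dp[1][9] = 3.

3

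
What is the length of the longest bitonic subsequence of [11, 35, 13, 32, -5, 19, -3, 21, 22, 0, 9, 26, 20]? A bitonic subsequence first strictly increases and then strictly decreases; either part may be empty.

One longest bitonic subsequence is 11, 13, 19, 21, 22, 26, 20 (positions 1,3,6,8,9,12,13): it rises to 26 then falls. Length 7 is optimal.

7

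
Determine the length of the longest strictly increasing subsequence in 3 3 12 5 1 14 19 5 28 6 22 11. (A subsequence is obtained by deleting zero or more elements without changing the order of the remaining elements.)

Let dp[i] be the longest increasing subsequence ending at position i. Then dp = [1, 1, 2, 2, 1, 3, 4, 2, 5, 3, 5, 4].
The maximum is 5; one witness is 3, 12, 14, 19, 28 at positions 1,3,6,7,9.

5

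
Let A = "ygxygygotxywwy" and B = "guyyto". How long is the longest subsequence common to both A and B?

4

Backtracking the LCS table gives one alignment: g (A2,B1) → y (A4,B3) → y (A6,B4) → o (A8,B6).
So the longest common subsequence has length 4.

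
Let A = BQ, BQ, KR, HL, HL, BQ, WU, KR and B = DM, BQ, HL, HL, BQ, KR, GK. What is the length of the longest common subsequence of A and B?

5

A longest common subsequence is BQ, HL, HL, BQ, KR (length 5); the LCS DP confirms no longer common subsequence exists.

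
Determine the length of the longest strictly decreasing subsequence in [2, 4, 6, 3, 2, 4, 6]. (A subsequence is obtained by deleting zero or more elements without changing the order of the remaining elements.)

3

Let dp[i] be the longest decreasing subsequence ending at position i. Then dp = [1, 1, 1, 2, 3, 2, 1].
The maximum is 3; one witness is 4, 3, 2 at positions 2,4,5.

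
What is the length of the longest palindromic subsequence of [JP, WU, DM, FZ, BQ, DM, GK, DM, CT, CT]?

3

One longest palindromic subsequence is DM GK DM (positions 6,7,8); it reads the same forward and backward, and the interval DP gives dp[1][10] = 3.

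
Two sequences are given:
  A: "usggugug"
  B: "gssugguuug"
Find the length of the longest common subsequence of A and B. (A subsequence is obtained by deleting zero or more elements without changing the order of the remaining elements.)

Backtracking the LCS table gives one alignment: u (A1,B4) → g (A3,B5) → g (A4,B6) → u (A5,B8) → u (A7,B9) → g (A8,B10).
So the longest common subsequence has length 6.

6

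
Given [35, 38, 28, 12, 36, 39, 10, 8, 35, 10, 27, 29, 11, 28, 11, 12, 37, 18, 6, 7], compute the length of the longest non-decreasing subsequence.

6

Let dp[i] be the longest non-decreasing subsequence ending at position i. Then dp = [1, 2, 1, 1, 2, 3, 1, 1, 2, 2, 3, 4, 3, 4, 4, 5, 6, 6, 1, 2].
The maximum is 6; one witness is 10, 10, 11, 11, 12, 37 at positions 7,10,13,15,16,17.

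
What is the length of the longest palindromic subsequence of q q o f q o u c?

Using dp[i][j] = 2 + dp[i+1][j−1] if the ends match, else max(dp[i+1][j], dp[i][j−1]):
dp[1][8] = 3. A witness is oqo at positions 3,5,6.

3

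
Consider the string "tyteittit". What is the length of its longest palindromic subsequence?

6

One longest palindromic subsequence is tittit (positions 1,5,6,7,8,9); it reads the same forward and backward, and the interval DP gives dp[1][9] = 6.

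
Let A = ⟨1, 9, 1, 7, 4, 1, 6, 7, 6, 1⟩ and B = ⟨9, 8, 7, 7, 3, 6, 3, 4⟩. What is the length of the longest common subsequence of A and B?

4

Backtracking the LCS table gives one alignment: 9 (A2,B1) → 7 (A4,B3) → 7 (A8,B4) → 6 (A9,B6).
So the longest common subsequence has length 4.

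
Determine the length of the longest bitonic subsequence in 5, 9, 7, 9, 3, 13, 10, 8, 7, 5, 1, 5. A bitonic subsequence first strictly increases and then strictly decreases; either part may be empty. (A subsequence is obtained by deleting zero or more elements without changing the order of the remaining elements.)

Let inc[i] be the LIS ending at i and dec[i] the longest strictly decreasing subsequence starting at i. inc = [1, 2, 2, 3, 1, 4, 4, 3, 2, 2, 1, 2], dec = [3, 5, 3, 5, 2, 6, 5, 4, 3, 2, 1, 1].
max_i inc[i]+dec[i]−1 = 9, with one witness 5, 7, 9, 13, 10, 8, 7, 5, 1.

9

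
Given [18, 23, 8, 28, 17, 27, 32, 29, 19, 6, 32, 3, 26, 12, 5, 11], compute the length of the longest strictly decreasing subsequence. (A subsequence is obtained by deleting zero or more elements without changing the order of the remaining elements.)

Scanning left to right, the best length ending at each element is: 18→1, 23→1, 8→2, 28→1, 17→2, 27→2, 32→1, 29→2, 19→3, 6→4, 32→1, 3→5, 26→3, 12→4, 5→5, 11→5.
So the longest decreasing subsequence has length 5, e.g. 28, 27, 19, 6, 3.

5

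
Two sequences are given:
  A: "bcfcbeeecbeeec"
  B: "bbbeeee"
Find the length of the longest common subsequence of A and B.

Backtracking the LCS table gives one alignment: b (A1,B2) → b (A5,B3) → e (A8,B4) → e (A11,B5) → e (A12,B6) → e (A13,B7).
So the longest common subsequence has length 6.

6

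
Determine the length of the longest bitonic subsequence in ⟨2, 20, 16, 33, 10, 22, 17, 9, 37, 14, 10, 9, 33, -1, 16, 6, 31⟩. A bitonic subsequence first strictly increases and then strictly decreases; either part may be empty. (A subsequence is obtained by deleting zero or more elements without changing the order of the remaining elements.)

9

One longest bitonic subsequence is 2, 20, 33, 22, 17, 14, 10, 9, 6 (positions 1,2,4,6,7,10,11,12,16): it rises to 33 then falls. Length 9 is optimal.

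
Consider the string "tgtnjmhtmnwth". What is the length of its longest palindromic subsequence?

7

One longest palindromic subsequence is tnmtmnt (positions 3,4,6,8,9,10,12); it reads the same forward and backward, and the interval DP gives dp[1][13] = 7.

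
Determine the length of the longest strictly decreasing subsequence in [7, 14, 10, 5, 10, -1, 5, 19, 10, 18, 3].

Let dp[i] be the longest decreasing subsequence ending at position i. Then dp = [1, 1, 2, 3, 2, 4, 3, 1, 2, 2, 4].
The maximum is 4; one witness is 14, 10, 5, -1 at positions 2,3,4,6.

4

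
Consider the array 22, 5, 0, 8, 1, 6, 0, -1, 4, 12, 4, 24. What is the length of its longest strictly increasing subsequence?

Let dp[i] be the longest increasing subsequence ending at position i. Then dp = [1, 1, 1, 2, 2, 3, 1, 1, 3, 4, 3, 5].
The maximum is 5; one witness is 0, 1, 6, 12, 24 at positions 3,5,6,10,12.

5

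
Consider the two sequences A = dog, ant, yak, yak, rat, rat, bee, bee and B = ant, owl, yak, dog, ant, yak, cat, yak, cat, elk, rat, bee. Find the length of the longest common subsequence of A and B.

6

A longest common subsequence is dog, ant, yak, yak, rat, bee (length 6); the LCS DP confirms no longer common subsequence exists.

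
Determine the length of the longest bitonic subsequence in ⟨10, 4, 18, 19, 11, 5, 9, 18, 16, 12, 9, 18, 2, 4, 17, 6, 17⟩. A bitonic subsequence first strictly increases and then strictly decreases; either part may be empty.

8

Let inc[i] be the LIS ending at i and dec[i] the longest strictly decreasing subsequence starting at i. inc = [1, 1, 2, 3, 2, 2, 3, 4, 4, 4, 3, 5, 1, 2, 5, 3, 5], dec = [3, 2, 5, 6, 3, 2, 2, 5, 4, 3, 2, 3, 1, 1, 2, 1, 1].
max_i inc[i]+dec[i]−1 = 8, with one witness 10, 18, 19, 18, 16, 12, 9, 6.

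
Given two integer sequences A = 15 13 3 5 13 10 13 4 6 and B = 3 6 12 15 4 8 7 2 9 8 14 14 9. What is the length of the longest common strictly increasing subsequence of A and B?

A longest common strictly increasing subsequence is 3, 6 (length 2); it appears in order in both A and B, and no longer such subsequence exists.

2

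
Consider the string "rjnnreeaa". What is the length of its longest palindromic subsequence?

4

One longest palindromic subsequence is rnnr (positions 1,3,4,5); it reads the same forward and backward, and the interval DP gives dp[1][9] = 4.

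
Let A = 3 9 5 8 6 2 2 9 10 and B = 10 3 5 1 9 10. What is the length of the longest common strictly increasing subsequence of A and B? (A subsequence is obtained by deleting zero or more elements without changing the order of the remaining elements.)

4

A longest common strictly increasing subsequence is 3, 5, 9, 10 (length 4); it appears in order in both A and B, and no longer such subsequence exists.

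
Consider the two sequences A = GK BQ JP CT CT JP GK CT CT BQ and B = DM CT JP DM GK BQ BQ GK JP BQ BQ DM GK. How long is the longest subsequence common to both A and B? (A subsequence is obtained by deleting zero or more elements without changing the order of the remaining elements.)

Backtracking the LCS table gives one alignment: GK (A1,B5) → BQ (A2,B7) → JP (A3,B9) → GK (A7,B13).
So the longest common subsequence has length 4.

4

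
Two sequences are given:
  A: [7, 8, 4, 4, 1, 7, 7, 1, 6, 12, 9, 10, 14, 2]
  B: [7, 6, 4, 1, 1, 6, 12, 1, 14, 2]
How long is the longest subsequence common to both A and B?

Backtracking the LCS table gives one alignment: 7 (A1,B1) → 4 (A4,B3) → 1 (A5,B4) → 1 (A8,B5) → 6 (A9,B6) → 12 (A10,B7) → 14 (A13,B9) → 2 (A14,B10).
So the longest common subsequence has length 8.

8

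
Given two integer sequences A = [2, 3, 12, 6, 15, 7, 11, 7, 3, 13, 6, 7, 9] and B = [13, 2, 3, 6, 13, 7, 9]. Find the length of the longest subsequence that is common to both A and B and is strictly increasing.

5

A longest common strictly increasing subsequence is 2, 3, 6, 7, 9 (length 5); it appears in order in both A and B, and no longer such subsequence exists.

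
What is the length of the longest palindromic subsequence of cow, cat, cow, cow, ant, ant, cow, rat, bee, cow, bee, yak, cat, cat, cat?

8

One longest palindromic subsequence is cat cow cow ant ant cow cow cat (positions 2,3,4,5,6,7,10,15); it reads the same forward and backward, and the interval DP gives dp[1][15] = 8.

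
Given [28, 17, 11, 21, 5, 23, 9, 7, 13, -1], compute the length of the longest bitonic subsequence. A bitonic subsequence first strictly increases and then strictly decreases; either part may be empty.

One longest bitonic subsequence is 28, 17, 11, 9, 7, -1 (positions 1,2,3,7,8,10): it rises to 28 then falls. Length 6 is optimal.

6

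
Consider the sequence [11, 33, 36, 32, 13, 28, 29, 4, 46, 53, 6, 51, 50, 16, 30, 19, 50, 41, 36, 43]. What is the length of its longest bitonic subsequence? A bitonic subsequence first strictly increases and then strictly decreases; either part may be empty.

Let inc[i] be the LIS ending at i and dec[i] the longest strictly decreasing subsequence starting at i. inc = [1, 2, 3, 2, 2, 3, 4, 1, 5, 6, 2, 6, 6, 3, 5, 4, 6, 6, 6, 7], dec = [2, 4, 4, 3, 2, 2, 2, 1, 3, 5, 1, 4, 3, 1, 2, 1, 3, 2, 1, 1].
max_i inc[i]+dec[i]−1 = 10, with one witness 11, 13, 28, 29, 46, 53, 51, 50, 41, 36.

10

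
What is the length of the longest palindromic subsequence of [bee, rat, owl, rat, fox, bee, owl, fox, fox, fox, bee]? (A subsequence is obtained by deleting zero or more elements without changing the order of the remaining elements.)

6

Using dp[i][j] = 2 + dp[i+1][j−1] if the ends match, else max(dp[i+1][j], dp[i][j−1]):
dp[1][11] = 6. A witness is bee fox fox fox fox bee at positions 1,5,8,9,10,11.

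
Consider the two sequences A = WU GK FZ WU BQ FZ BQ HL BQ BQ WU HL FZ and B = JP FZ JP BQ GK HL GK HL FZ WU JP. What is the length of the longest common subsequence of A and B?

A longest common subsequence is FZ, BQ, HL, HL, FZ (length 5); the LCS DP confirms no longer common subsequence exists.

5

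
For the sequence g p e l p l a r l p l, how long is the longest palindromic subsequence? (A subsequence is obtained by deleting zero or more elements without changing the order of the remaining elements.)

7

One longest palindromic subsequence is lplrlpl (positions 4,5,6,8,9,10,11); it reads the same forward and backward, and the interval DP gives dp[1][11] = 7.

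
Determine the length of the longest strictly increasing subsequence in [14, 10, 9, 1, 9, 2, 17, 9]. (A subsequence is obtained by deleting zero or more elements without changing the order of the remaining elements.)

Scanning left to right, the best length ending at each element is: 14→1, 10→1, 9→1, 1→1, 9→2, 2→2, 17→3, 9→3.
So the longest increasing subsequence has length 3, e.g. 1, 9, 17.

3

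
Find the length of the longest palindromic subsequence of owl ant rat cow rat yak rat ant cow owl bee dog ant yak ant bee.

7

One longest palindromic subsequence is ant yak ant dog ant yak ant (positions 2,6,8,12,13,14,15); it reads the same forward and backward, and the interval DP gives dp[1][16] = 7.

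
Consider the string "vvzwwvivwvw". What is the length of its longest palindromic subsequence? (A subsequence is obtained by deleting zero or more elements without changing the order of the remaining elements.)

7

Using dp[i][j] = 2 + dp[i+1][j−1] if the ends match, else max(dp[i+1][j], dp[i][j−1]):
dp[1][11] = 7. A witness is wwvivww at positions 4,5,6,7,8,9,11.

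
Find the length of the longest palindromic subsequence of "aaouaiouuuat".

6

One longest palindromic subsequence is auuuua (positions 2,4,8,9,10,11); it reads the same forward and backward, and the interval DP gives dp[1][12] = 6.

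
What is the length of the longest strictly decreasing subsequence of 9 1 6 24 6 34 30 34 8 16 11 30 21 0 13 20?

5

Let dp[i] be the longest decreasing subsequence ending at position i. Then dp = [1, 2, 2, 1, 2, 1, 2, 1, 3, 3, 4, 2, 3, 5, 4, 4].
The maximum is 5; one witness is 34, 30, 16, 11, 0 at positions 6,7,10,11,14.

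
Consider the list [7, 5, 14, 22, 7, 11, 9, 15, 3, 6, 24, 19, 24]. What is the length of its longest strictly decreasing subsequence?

4

Scanning left to right, the best length ending at each element is: 7→1, 5→2, 14→1, 22→1, 7→2, 11→2, 9→3, 15→2, 3→4, 6→4, 24→1, 19→2, 24→1.
So the longest decreasing subsequence has length 4, e.g. 14, 11, 9, 3.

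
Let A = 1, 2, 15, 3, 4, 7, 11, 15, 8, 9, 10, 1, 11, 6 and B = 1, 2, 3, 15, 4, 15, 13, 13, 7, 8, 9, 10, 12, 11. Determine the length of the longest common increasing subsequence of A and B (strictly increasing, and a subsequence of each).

A longest common strictly increasing subsequence is 1, 2, 3, 4, 7, 8, 9, 10, 11 (length 9); it appears in order in both A and B, and no longer such subsequence exists.

9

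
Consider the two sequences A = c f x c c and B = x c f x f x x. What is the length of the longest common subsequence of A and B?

3

Backtracking the LCS table gives one alignment: c (A1,B2) → f (A2,B5) → x (A3,B7).
So the longest common subsequence has length 3.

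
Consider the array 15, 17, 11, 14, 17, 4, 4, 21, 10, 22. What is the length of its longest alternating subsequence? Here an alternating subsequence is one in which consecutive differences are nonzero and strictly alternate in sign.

Track the best alternating length ending on an up-step vs a down-step at each position: up/down = 1/1, 2/1, 1/3, 4/3, 4/1, 1/5, 1/5, 6/1, 6/7, 8/1.
The maximum over both is 8; one such subsequence is 15, 17, 11, 14, 4, 21, 10, 22.

8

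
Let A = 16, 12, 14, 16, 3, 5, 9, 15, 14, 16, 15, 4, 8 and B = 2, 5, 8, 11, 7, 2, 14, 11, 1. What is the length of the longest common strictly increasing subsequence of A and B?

A longest common strictly increasing subsequence is 5, 8 (length 2); it appears in order in both A and B, and no longer such subsequence exists.

2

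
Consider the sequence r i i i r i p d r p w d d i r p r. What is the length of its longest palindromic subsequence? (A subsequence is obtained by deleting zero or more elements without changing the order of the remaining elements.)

Using dp[i][j] = 2 + dp[i+1][j−1] if the ends match, else max(dp[i+1][j], dp[i][j−1]):
dp[1][17] = 9. A witness is rridddirr at positions 1,5,6,8,12,13,14,15,17.

9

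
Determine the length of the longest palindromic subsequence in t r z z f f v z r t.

One longest palindromic subsequence is trzffzrt (positions 1,2,3,5,6,8,9,10); it reads the same forward and backward, and the interval DP gives dp[1][10] = 8.

8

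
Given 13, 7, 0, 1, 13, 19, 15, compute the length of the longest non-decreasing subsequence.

4

One longest non-decreasing subsequence is 0, 1, 13, 19 (positions 3,4,5,6), of length 4; no longer one exists.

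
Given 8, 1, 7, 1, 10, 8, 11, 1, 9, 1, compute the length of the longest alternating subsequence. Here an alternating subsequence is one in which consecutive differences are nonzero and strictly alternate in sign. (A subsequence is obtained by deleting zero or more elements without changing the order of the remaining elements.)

10

A longest alternating subsequence is 8, 1, 7, 1, 10, 8, 11, 1, 9, 1 (positions 1,2,3,4,5,6,7,8,9,10); its 9 consecutive differences strictly alternate in sign, and length 10 is optimal.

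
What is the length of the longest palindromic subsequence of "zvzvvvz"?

6

One longest palindromic subsequence is zvvvvz (positions 1,2,4,5,6,7); it reads the same forward and backward, and the interval DP gives dp[1][7] = 6.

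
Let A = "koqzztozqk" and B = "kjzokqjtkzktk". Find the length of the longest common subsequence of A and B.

Backtracking the LCS table gives one alignment: k (A1,B1) → o (A2,B4) → q (A3,B6) → z (A4,B10) → t (A6,B12) → k (A10,B13).
So the longest common subsequence has length 6.

6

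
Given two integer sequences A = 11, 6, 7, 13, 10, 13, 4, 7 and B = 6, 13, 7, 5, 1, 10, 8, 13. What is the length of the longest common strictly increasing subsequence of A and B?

4

For each value that appears in both, track the longest common increasing run ending there.
The best achievable length is 4; one witness is 6, 7, 10, 13 (A-positions 2,3,5,6, B-positions 1,3,6,8).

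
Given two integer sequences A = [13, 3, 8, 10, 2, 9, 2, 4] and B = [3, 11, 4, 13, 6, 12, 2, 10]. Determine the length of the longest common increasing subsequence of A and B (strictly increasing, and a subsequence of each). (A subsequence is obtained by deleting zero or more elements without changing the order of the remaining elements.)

2

For each value that appears in both, track the longest common increasing run ending there.
The best achievable length is 2; one witness is 3, 4 (A-positions 2,8, B-positions 1,3).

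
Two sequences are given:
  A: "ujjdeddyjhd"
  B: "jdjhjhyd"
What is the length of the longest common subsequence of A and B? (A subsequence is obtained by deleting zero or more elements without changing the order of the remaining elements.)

5

A longest common subsequence is jjjhd (length 5); the LCS DP confirms no longer common subsequence exists.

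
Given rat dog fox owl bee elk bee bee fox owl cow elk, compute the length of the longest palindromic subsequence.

One longest palindromic subsequence is owl bee bee bee owl (positions 4,5,7,8,10); it reads the same forward and backward, and the interval DP gives dp[1][12] = 5.

5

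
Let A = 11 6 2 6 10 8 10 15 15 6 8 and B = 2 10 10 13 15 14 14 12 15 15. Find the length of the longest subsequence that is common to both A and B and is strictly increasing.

3

For each value that appears in both, track the longest common increasing run ending there.
The best achievable length is 3; one witness is 2, 10, 15 (A-positions 3,5,8, B-positions 1,2,5).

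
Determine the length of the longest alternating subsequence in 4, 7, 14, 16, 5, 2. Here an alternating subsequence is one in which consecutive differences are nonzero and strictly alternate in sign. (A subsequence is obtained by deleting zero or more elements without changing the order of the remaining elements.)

3

Track the best alternating length ending on an up-step vs a down-step at each position: up/down = 1/1, 2/1, 2/1, 2/1, 2/3, 1/3.
The maximum over both is 3; one such subsequence is 4, 7, 5.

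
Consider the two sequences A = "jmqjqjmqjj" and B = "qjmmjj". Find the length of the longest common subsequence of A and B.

A longest common subsequence is jmmjj (length 5); the LCS DP confirms no longer common subsequence exists.

5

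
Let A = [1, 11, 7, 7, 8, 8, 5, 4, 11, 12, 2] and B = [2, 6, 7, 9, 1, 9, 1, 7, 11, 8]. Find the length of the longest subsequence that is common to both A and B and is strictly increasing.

3

A longest common strictly increasing subsequence is 1, 7, 11 (length 3); it appears in order in both A and B, and no longer such subsequence exists.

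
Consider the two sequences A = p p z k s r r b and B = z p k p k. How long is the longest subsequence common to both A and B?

3

Backtracking the LCS table gives one alignment: p (A1,B2) → p (A2,B4) → k (A4,B5).
So the longest common subsequence has length 3.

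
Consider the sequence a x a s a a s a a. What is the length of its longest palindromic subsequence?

One longest palindromic subsequence is aasaasaa (positions 1,3,4,5,6,7,8,9); it reads the same forward and backward, and the interval DP gives dp[1][9] = 8.

8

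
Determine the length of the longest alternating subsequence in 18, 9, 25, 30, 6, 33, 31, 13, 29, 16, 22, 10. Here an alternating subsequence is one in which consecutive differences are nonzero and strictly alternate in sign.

10

Track the best alternating length ending on an up-step vs a down-step at each position: up/down = 1/1, 1/2, 3/1, 3/1, 1/4, 5/1, 5/6, 5/6, 7/6, 7/8, 9/8, 5/10.
The maximum over both is 10; one such subsequence is 18, 9, 25, 6, 33, 13, 29, 16, 22, 10.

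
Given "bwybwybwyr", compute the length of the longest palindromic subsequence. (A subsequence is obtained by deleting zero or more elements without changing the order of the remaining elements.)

Using dp[i][j] = 2 + dp[i+1][j−1] if the ends match, else max(dp[i+1][j], dp[i][j−1]):
dp[1][10] = 5. A witness is ywbwy at positions 3,5,7,8,9.

5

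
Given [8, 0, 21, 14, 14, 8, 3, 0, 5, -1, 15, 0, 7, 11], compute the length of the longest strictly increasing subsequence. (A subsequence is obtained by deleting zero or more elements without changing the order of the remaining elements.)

5

One longest increasing subsequence is 0, 3, 5, 7, 11 (positions 2,7,9,13,14), of length 5; no longer one exists.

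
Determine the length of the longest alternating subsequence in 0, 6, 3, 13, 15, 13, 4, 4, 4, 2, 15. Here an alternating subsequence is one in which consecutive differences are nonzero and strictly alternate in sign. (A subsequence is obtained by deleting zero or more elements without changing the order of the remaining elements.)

6

A longest alternating subsequence is 0, 6, 3, 15, 13, 15 (positions 1,2,3,5,6,11); its 5 consecutive differences strictly alternate in sign, and length 6 is optimal.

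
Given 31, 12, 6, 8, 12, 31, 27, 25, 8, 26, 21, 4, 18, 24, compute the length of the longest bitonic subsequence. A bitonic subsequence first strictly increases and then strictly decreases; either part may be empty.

One longest bitonic subsequence is 6, 8, 12, 31, 27, 26, 21, 18 (positions 3,4,5,6,7,10,11,13): it rises to 31 then falls. Length 8 is optimal.

8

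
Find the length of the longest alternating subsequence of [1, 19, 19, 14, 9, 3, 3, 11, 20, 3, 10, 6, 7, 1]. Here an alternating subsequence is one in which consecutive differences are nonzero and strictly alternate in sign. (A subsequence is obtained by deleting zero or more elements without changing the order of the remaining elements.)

9

Track the best alternating length ending on an up-step vs a down-step at each position: up/down = 1/1, 2/1, 2/1, 2/3, 2/3, 2/3, 2/3, 4/3, 4/1, 2/5, 6/5, 6/7, 8/7, 1/9.
The maximum over both is 9; one such subsequence is 1, 19, 9, 11, 3, 10, 6, 7, 1.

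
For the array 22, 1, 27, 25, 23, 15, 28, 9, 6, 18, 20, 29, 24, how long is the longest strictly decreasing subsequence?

One longest decreasing subsequence is 27, 25, 23, 15, 9, 6 (positions 3,4,5,6,8,9), of length 6; no longer one exists.

6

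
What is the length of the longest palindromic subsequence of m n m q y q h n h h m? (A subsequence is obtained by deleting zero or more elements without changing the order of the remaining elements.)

7

Using dp[i][j] = 2 + dp[i+1][j−1] if the ends match, else max(dp[i+1][j], dp[i][j−1]):
dp[1][11] = 7. A witness is mnqyqnm at positions 1,2,4,5,6,8,11.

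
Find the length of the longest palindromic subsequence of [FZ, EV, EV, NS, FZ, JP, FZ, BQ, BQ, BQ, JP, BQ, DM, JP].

6

One longest palindromic subsequence is JP BQ BQ BQ BQ JP (positions 6,8,9,10,12,14); it reads the same forward and backward, and the interval DP gives dp[1][14] = 6.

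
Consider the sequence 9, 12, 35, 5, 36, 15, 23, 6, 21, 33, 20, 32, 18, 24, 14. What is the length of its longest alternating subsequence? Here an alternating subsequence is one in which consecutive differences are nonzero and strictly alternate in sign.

13

A longest alternating subsequence is 9, 12, 5, 36, 15, 23, 6, 21, 20, 32, 18, 24, 14 (positions 1,2,4,5,6,7,8,9,11,12,13,14,15); its 12 consecutive differences strictly alternate in sign, and length 13 is optimal.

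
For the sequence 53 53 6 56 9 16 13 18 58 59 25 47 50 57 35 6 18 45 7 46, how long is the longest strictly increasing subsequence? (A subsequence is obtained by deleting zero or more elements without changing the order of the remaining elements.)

Scanning left to right, the best length ending at each element is: 53→1, 53→1, 6→1, 56→2, 9→2, 16→3, 13→3, 18→4, 58→5, 59→6, 25→5, 47→6, 50→7, 57→8, 35→6, 6→1, 18→4, 45→7, 7→2, 46→8.
So the longest increasing subsequence has length 8, e.g. 6, 9, 16, 18, 25, 47, 50, 57.

8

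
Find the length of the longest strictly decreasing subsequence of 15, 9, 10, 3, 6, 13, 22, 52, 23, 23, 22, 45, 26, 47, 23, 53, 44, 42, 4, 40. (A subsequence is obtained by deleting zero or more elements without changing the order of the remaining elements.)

5

One longest decreasing subsequence is 52, 45, 26, 23, 4 (positions 8,12,13,15,19), of length 5; no longer one exists.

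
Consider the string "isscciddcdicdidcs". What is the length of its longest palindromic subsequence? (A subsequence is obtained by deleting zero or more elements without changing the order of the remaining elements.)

Using dp[i][j] = 2 + dp[i+1][j−1] if the ends match, else max(dp[i+1][j], dp[i][j−1]):
dp[1][17] = 11. A witness is scddcicddcs at positions 2,4,7,8,9,11,12,13,15,16,17.

11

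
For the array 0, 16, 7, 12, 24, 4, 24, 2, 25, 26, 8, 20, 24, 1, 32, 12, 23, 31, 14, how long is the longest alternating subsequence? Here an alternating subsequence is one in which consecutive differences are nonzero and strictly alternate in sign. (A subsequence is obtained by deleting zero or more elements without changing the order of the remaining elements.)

Track the best alternating length ending on an up-step vs a down-step at each position: up/down = 1/1, 2/1, 2/3, 4/3, 4/1, 2/5, 6/1, 2/7, 8/1, 8/1, 8/9, 10/9, 10/9, 2/11, 12/1, 12/13, 14/13, 14/13, 14/15.
The maximum over both is 15; one such subsequence is 0, 16, 7, 12, 4, 24, 2, 25, 8, 20, 1, 32, 12, 23, 14.

15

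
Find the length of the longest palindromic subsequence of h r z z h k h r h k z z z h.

11

Using dp[i][j] = 2 + dp[i+1][j−1] if the ends match, else max(dp[i+1][j], dp[i][j−1]):
dp[1][14] = 11. A witness is hzzkhrhkzzh at positions 1,3,4,6,7,8,9,10,12,13,14.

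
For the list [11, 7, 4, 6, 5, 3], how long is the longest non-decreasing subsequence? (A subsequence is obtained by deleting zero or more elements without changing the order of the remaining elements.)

2

Scanning left to right, the best length ending at each element is: 11→1, 7→1, 4→1, 6→2, 5→2, 3→1.
So the longest non-decreasing subsequence has length 2, e.g. 4, 6.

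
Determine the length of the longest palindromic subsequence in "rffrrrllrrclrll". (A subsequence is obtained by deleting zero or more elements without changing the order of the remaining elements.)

One longest palindromic subsequence is rrrllrrr (positions 4,5,6,7,8,9,10,13); it reads the same forward and backward, and the interval DP gives dp[1][15] = 8.

8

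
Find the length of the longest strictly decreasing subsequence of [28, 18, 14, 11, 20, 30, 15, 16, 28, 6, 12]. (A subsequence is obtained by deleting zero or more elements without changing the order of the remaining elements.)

Let dp[i] be the longest decreasing subsequence ending at position i. Then dp = [1, 2, 3, 4, 2, 1, 3, 3, 2, 5, 4].
The maximum is 5; one witness is 28, 18, 14, 11, 6 at positions 1,2,3,4,10.

5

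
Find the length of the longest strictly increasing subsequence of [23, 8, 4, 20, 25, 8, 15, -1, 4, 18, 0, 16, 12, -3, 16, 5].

One longest increasing subsequence is 4, 8, 15, 18 (positions 3,6,7,10), of length 4; no longer one exists.

4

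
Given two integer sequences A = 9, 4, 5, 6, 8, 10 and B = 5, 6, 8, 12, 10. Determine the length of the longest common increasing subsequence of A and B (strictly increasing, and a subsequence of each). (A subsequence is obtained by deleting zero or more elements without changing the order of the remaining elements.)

For each value that appears in both, track the longest common increasing run ending there.
The best achievable length is 4; one witness is 5, 6, 8, 10 (A-positions 3,4,5,6, B-positions 1,2,3,5).

4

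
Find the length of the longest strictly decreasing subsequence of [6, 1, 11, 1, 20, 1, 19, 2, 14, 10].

Let dp[i] be the longest decreasing subsequence ending at position i. Then dp = [1, 2, 1, 2, 1, 2, 2, 3, 3, 4].
The maximum is 4; one witness is 20, 19, 14, 10 at positions 5,7,9,10.

4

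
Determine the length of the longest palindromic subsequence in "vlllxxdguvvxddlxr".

6

One longest palindromic subsequence is xdvvdx (positions 6,7,10,11,14,16); it reads the same forward and backward, and the interval DP gives dp[1][17] = 6.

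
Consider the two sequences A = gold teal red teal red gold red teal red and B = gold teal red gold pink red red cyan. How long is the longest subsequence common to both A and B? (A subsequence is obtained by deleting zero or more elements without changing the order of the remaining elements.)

6

A longest common subsequence is gold, teal, red, gold, red, red (length 6); the LCS DP confirms no longer common subsequence exists.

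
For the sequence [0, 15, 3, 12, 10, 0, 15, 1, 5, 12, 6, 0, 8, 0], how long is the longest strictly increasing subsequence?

Scanning left to right, the best length ending at each element is: 0→1, 15→2, 3→2, 12→3, 10→3, 0→1, 15→4, 1→2, 5→3, 12→4, 6→4, 0→1, 8→5, 0→1.
So the longest increasing subsequence has length 5, e.g. 0, 3, 5, 6, 8.

5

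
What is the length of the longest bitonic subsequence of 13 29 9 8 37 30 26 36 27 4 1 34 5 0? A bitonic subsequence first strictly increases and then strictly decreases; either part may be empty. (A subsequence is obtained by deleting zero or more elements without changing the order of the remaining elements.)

One longest bitonic subsequence is 13, 29, 37, 36, 27, 4, 1, 0 (positions 1,2,5,8,9,10,11,14): it rises to 37 then falls. Length 8 is optimal.

8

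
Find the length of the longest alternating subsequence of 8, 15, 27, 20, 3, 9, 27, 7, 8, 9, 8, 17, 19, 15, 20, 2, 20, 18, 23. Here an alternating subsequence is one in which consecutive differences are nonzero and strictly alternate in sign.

14

A longest alternating subsequence is 8, 15, 3, 9, 7, 9, 8, 17, 15, 20, 2, 20, 18, 23 (positions 1,2,5,6,8,10,11,12,14,15,16,17,18,19); its 13 consecutive differences strictly alternate in sign, and length 14 is optimal.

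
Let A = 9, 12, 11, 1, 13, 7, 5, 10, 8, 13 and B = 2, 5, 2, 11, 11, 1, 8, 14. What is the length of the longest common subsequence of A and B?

3

A longest common subsequence is 11, 1, 8 (length 3); the LCS DP confirms no longer common subsequence exists.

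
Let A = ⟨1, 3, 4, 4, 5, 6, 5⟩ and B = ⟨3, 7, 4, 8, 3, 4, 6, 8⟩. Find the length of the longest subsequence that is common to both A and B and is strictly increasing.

3

For each value that appears in both, track the longest common increasing run ending there.
The best achievable length is 3; one witness is 3, 4, 6 (A-positions 2,3,6, B-positions 1,3,7).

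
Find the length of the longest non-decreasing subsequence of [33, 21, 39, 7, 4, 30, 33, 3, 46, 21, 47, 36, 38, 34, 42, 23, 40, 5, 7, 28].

Let dp[i] be the longest non-decreasing subsequence ending at position i. Then dp = [1, 1, 2, 1, 1, 2, 3, 1, 4, 2, 5, 4, 5, 4, 6, 3, 6, 2, 3, 4].
The maximum is 6; one witness is 21, 30, 33, 36, 38, 42 at positions 2,6,7,12,13,15.

6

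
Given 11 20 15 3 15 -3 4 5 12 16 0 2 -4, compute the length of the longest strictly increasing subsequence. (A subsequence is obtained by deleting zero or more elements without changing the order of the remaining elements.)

One longest increasing subsequence is 3, 4, 5, 12, 16 (positions 4,7,8,9,10), of length 5; no longer one exists.

5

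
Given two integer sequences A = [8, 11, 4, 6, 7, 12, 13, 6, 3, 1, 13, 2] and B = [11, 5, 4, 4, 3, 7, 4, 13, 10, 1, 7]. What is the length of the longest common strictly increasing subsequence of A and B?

For each value that appears in both, track the longest common increasing run ending there.
The best achievable length is 3; one witness is 4, 7, 13 (A-positions 3,5,7, B-positions 3,6,8).

3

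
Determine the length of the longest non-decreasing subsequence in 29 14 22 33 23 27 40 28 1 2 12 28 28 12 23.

Let dp[i] be the longest non-decreasing subsequence ending at position i. Then dp = [1, 1, 2, 3, 3, 4, 5, 5, 1, 2, 3, 6, 7, 4, 5].
The maximum is 7; one witness is 14, 22, 23, 27, 28, 28, 28 at positions 2,3,5,6,8,12,13.

7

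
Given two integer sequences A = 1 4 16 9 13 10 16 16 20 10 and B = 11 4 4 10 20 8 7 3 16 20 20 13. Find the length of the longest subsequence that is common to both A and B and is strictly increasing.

For each value that appears in both, track the longest common increasing run ending there.
The best achievable length is 4; one witness is 4, 10, 16, 20 (A-positions 2,6,7,9, B-positions 2,4,9,10).

4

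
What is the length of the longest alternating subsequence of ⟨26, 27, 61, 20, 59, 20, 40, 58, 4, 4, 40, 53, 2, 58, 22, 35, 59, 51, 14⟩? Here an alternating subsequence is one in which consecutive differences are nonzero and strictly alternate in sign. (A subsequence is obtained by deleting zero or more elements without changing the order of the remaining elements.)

Track the best alternating length ending on an up-step vs a down-step at each position: up/down = 1/1, 2/1, 2/1, 1/3, 4/3, 1/5, 6/5, 6/5, 1/7, 1/7, 8/7, 8/7, 1/9, 10/5, 10/11, 12/11, 12/3, 12/13, 10/13.
The maximum over both is 13; one such subsequence is 26, 27, 20, 59, 20, 40, 4, 40, 2, 58, 22, 59, 51.

13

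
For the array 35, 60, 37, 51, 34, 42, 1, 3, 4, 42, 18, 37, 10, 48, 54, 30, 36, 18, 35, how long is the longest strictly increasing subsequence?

One longest increasing subsequence is 1, 3, 4, 18, 37, 48, 54 (positions 7,8,9,11,12,14,15), of length 7; no longer one exists.

7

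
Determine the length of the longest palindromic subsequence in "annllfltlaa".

Using dp[i][j] = 2 + dp[i+1][j−1] if the ends match, else max(dp[i+1][j], dp[i][j−1]):
dp[1][11] = 7. A witness is allflla at positions 1,4,5,6,7,9,11.

7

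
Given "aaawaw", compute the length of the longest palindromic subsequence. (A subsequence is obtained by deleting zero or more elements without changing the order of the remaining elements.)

4

One longest palindromic subsequence is aaaa (positions 1,2,3,5); it reads the same forward and backward, and the interval DP gives dp[1][6] = 4.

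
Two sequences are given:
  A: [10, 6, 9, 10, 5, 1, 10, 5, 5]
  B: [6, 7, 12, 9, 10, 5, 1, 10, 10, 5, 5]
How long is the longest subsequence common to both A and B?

A longest common subsequence is 6, 9, 10, 5, 1, 10, 5, 5 (length 8); the LCS DP confirms no longer common subsequence exists.

8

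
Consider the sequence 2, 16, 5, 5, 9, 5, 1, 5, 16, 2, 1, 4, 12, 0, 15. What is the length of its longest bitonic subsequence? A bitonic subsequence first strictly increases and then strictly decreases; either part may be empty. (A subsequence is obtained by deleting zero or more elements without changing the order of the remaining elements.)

One longest bitonic subsequence is 2, 16, 9, 5, 2, 1, 0 (positions 1,2,5,8,10,11,14): it rises to 16 then falls. Length 7 is optimal.

7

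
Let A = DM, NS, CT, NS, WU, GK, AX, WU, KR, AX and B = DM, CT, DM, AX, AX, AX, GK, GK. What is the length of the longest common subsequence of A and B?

4

Backtracking the LCS table gives one alignment: DM (A1,B1) → CT (A3,B2) → AX (A7,B5) → AX (A10,B6).
So the longest common subsequence has length 4.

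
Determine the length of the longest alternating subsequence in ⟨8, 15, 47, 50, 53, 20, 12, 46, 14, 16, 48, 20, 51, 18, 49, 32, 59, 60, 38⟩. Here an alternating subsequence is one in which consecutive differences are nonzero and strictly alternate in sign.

13

Track the best alternating length ending on an up-step vs a down-step at each position: up/down = 1/1, 2/1, 2/1, 2/1, 2/1, 2/3, 2/3, 4/3, 4/5, 6/5, 6/3, 6/7, 8/3, 6/9, 10/9, 10/11, 12/1, 12/1, 12/13.
The maximum over both is 13; one such subsequence is 8, 47, 20, 46, 14, 48, 20, 51, 18, 49, 32, 59, 38.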